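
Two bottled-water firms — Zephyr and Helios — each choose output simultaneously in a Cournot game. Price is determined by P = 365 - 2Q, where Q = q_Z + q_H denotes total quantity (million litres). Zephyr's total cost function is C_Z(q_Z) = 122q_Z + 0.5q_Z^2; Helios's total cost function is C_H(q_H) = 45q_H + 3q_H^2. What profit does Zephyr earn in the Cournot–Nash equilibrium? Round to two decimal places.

3785.56

Zephyr's profit: π_Z = (365 - 2Q)q_Z - (122q_Z + (1/2)q_Z²). Setting ∂π_Z/∂q_Z = 0: 243 - 5q_Z - 2(q_H) = 0.
Helios's first-order condition: 320 - 10q_H - 2(q_Z) = 0.
Best responses: q_Z = (243 - 2q_H)/5, q_H = (320 - 2q_Z)/10.
Substituting one into the other gives q_Z = 895/23 and q_H = 557/23.
Price P = 365 - 2·(1452/23) = 238.7391.
Zephyr's profit: 238.7391·(895/23) - 122·(895/23) - (1/2)(895/23)² = 3785.5624.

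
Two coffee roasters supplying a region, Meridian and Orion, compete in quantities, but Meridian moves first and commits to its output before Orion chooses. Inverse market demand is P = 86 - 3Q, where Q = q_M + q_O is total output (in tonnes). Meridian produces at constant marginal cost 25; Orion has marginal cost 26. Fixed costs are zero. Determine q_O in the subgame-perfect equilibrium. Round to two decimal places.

4.83

The follower Orion best-responds to any q_M: π_O = (86 - 3Q)q_O - 26q_O.
Setting the follower's marginal profit to zero, 60 - 3q_M - 6q_O = 0, i.e. q_O = (60 - 3q_M)/6.
Meridian substitutes q_O(q_M) into its own profit: π_M = q_M(86 - 3q_M - (60 - 3q_M)/2) - 25q_M = (56 - (3/2)q_M)q_M - 25q_M.
The leader's first-order condition 31 - 3q_M = 0 yields q_M = 31/3.
Then q_O = (60 - 3·(31/3))/6 = 29/6.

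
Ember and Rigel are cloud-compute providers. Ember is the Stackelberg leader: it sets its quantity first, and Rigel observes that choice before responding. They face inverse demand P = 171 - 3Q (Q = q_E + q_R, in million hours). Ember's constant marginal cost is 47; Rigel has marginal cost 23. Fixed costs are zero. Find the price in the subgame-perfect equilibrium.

The follower Rigel best-responds to any q_E: π_R = (171 - 3Q)q_R - 23q_R.
Follower FOC: 148 - 3q_E - 6q_R = 0, so q_R(q_E) = (148 - 3q_E)/6.
Ember substitutes q_R(q_E) into its own profit: π_E = q_E(171 - 3q_E - (148 - 3q_E)/2) - 47q_E = (97 - (3/2)q_E)q_E - 47q_E.
Maximising: ∂π_E/∂q_E = 50 - 3q_E = 0, giving q_E = 50/3.
Then q_R = (148 - 3·(50/3))/6 = 49/3.
Total output Q = 33, so price P = 171 - 3·33 = 72.

72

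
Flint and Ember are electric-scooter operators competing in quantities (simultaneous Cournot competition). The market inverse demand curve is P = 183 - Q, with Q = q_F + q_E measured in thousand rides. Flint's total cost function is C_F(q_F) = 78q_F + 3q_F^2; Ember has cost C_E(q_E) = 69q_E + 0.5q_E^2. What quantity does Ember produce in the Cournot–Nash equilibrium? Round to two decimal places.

35.09

Flint's profit: π_F = (183 - Q)q_F - (78q_F + 3q_F²). Setting ∂π_F/∂q_F = 0: 105 - 8q_F - (q_E) = 0.
Ember's first-order condition: 114 - 3q_E - (q_F) = 0.
Rearranging gives the reaction functions q_F = (105 - q_E)/8 and q_E = (114 - q_F)/3.
Solving the pair: q_F = 201/23, q_E = 807/23.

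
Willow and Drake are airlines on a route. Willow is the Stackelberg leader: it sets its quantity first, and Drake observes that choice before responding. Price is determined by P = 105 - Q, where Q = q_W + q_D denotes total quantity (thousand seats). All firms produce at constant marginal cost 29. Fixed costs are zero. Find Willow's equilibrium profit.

Solve by backward induction. Given q_W, the follower Drake maximises π_D = (105 - q_W - q_D)q_D - 29q_D.
∂π_D/∂q_D = 76 - q_W - 2q_D = 0 gives the reaction function q_D = (76 - q_W)/2.
Willow substitutes q_D(q_W) into its own profit: π_W = q_W(105 - q_W - (76 - q_W)/2) - 29q_W = (67 - (1/2)q_W)q_W - 29q_W.
The leader's first-order condition 38 - q_W = 0 yields q_W = 38.
Then q_D = (76 - 38)/2 = 19.
Price P = 105 - 57 = 48.
Willow's profit: (48 - 29)·38 = 722.

722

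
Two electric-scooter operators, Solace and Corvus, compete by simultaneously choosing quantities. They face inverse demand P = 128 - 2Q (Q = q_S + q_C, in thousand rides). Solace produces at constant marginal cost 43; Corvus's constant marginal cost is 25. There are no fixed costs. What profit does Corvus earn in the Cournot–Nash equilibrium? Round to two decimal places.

813.39

Solace's profit: π_S = (128 - 2Q)q_S - (43q_S). Setting ∂π_S/∂q_S = 0: 85 - 4q_S - 2(q_C) = 0.
Corvus's first-order condition: 103 - 4q_C - 2(q_S) = 0.
Rearranging gives the reaction functions q_S = (85 - 2q_C)/4 and q_C = (103 - 2q_S)/4.
Solving the pair: q_S = 67/6, q_C = 121/6.
Price P = 128 - 2·(94/3) = 196/3.
Corvus's profit: (196/3 - 25)·(121/6) = 813.3889.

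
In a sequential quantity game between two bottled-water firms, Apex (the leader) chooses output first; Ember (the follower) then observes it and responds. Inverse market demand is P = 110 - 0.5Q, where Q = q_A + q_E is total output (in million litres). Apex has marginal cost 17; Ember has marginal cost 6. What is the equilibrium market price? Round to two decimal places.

Solve by backward induction. Given q_A, the follower Ember maximises π_E = (110 - (1/2)q_A - (1/2)q_E)q_E - 6q_E.
∂π_E/∂q_E = 104 - (1/2)q_A - q_E = 0 gives the reaction function q_E = (104 - (1/2)q_A).
The leader anticipates this reaction. Substituting into P = 110 - 0.5Q gives P = 58 - (1/4)q_A, so π_A = (58 - (1/4)q_A)q_A - 17q_A.
The leader's first-order condition 41 - (1/2)q_A = 0 yields q_A = 82.
Then q_E = (104 - (1/2)·82) = 63.
Total output Q = 145, so price P = 110 - (1/2)·145 = 75/2.

37.50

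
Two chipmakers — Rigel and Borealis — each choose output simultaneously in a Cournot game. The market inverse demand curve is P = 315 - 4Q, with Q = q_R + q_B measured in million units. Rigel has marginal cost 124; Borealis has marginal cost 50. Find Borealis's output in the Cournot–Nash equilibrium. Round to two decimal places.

Rigel's profit: π_R = (315 - 4Q)q_R - (124q_R). Setting ∂π_R/∂q_R = 0: 191 - 8q_R - 4(q_B) = 0.
Borealis's first-order condition: 265 - 8q_B - 4(q_R) = 0.
Best responses: q_R = (191 - 4q_B)/8, q_B = (265 - 4q_R)/8.
Solving the pair: q_R = 39/4, q_B = 113/4.

28.25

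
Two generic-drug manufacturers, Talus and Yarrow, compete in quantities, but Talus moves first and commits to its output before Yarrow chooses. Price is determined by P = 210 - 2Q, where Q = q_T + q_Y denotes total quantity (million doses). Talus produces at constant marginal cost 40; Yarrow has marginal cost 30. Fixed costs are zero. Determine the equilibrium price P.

Solve by backward induction. Given q_T, the follower Yarrow maximises π_Y = (210 - 2q_T - 2q_Y)q_Y - 30q_Y.
Follower FOC: 180 - 2q_T - 4q_Y = 0, so q_Y(q_T) = (180 - 2q_T)/4.
Talus substitutes q_Y(q_T) into its own profit: π_T = q_T(210 - 2q_T - (180 - 2q_T)/2) - 40q_T = (120 - q_T)q_T - 40q_T.
The leader's first-order condition 80 - 2q_T = 0 yields q_T = 40.
Then q_Y = (180 - 2·40)/4 = 25.
Total output Q = 65, so price P = 210 - 2·65 = 80.

80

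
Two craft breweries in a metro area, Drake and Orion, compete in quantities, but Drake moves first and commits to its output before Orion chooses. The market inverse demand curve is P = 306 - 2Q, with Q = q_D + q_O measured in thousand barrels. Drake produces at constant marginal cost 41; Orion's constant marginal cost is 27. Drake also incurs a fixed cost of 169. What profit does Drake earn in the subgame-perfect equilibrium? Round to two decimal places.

Solve by backward induction. Given q_D, the follower Orion maximises π_O = (306 - 2q_D - 2q_O)q_O - 27q_O.
Follower FOC: 279 - 2q_D - 4q_O = 0, so q_O(q_D) = (279 - 2q_D)/4.
Drake substitutes q_O(q_D) into its own profit: π_D = q_D(306 - 2q_D - (279 - 2q_D)/2) - 41q_D = (333/2 - q_D)q_D - 41q_D.
The leader's first-order condition 251/2 - 2q_D = 0 yields q_D = 251/4.
Then q_O = (279 - 2·(251/4))/4 = 307/8.
Price P = 306 - 2·(809/8) = 415/4.
Drake's profit: (415/4 - 41)·(251/4) - 169 = 3768.5625.

3768.56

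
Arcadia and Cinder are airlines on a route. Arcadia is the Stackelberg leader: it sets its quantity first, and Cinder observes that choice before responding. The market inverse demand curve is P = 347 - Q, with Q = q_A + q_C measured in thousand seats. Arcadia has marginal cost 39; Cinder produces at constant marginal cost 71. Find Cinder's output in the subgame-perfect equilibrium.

The follower Cinder best-responds to any q_A: π_C = (347 - Q)q_C - 71q_C.
Follower FOC: 276 - q_A - 2q_C = 0, so q_C(q_A) = (276 - q_A)/2.
The leader anticipates this reaction. Substituting into P = 347 - Q gives P = 209 - (1/2)q_A, so π_A = (209 - (1/2)q_A)q_A - 39q_A.
Maximising: ∂π_A/∂q_A = 170 - q_A = 0, giving q_A = 170.
Then q_C = (276 - 170)/2 = 53.

53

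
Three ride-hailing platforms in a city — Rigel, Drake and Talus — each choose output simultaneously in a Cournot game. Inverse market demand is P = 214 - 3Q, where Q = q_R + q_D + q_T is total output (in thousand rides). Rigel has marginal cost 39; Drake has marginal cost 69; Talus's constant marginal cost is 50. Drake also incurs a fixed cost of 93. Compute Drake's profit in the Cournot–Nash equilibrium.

99

Rigel's profit: π_R = (214 - 3Q)q_R - (39q_R). Setting ∂π_R/∂q_R = 0: 175 - 6q_R - 3(q_D + q_T) = 0.
Drake's profit: π_D = (214 - 3Q)q_D - (69q_D). Setting ∂π_D/∂q_D = 0: 145 - 6q_D - 3(q_R + q_T) = 0.
Talus's first-order condition: 164 - 6q_T - 3(q_R + q_D) = 0.
Summing all 3 equations gives 484 − 12Q = 0, hence Q = 121/3.
Back-substituting: q_R = (175 − 121)/3 = 18, q_D = (145 − 121)/3 = 8, q_T = (164 − 121)/3 = 43/3.
Price P = 214 - 3·(121/3) = 93.
Drake's profit: (93 - 69)·8 - 93 = 99.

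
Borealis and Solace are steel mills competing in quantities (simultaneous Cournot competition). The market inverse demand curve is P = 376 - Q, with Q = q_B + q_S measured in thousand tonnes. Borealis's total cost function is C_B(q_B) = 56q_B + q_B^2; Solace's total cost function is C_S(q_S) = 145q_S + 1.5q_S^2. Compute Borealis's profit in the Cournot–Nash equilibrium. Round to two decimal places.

Borealis's profit: π_B = (376 - Q)q_B - (56q_B + q_B²). Setting ∂π_B/∂q_B = 0: 320 - 4q_B - (q_S) = 0.
Solace's first-order condition: 231 - 5q_S - (q_B) = 0.
Best responses: q_B = (320 - q_S)/4, q_S = (231 - q_B)/5.
Solving the pair: q_B = 1369/19, q_S = 604/19.
Price P = 376 - 1973/19 = 272.1579.
Borealis's profit: 272.1579·(1369/19) - 56·(1369/19) - (1369/19)² = 10383.1634.

10383.16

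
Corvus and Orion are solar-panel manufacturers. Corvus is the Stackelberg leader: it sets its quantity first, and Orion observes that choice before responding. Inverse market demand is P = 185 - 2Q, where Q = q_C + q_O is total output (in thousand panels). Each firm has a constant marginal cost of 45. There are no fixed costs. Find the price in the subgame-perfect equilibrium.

The follower Orion best-responds to any q_C: π_O = (185 - 2Q)q_O - 45q_O.
Follower FOC: 140 - 2q_C - 4q_O = 0, so q_O(q_C) = (140 - 2q_C)/4.
The leader anticipates this reaction. Substituting into P = 185 - 2Q gives P = 115 - q_C, so π_C = (115 - q_C)q_C - 45q_C.
Leader FOC: 70 - 2q_C = 0, so q_C = 35.
Then q_O = (140 - 2·35)/4 = 35/2.
Total output Q = 105/2, so price P = 185 - 2·(105/2) = 80.

80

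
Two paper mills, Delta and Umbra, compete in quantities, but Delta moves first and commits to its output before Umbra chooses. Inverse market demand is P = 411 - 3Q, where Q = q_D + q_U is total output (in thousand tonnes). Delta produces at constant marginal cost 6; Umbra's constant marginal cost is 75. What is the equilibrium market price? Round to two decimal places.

The follower Umbra best-responds to any q_D: π_U = (411 - 3Q)q_U - 75q_U.
Follower FOC: 336 - 3q_D - 6q_U = 0, so q_U(q_D) = (336 - 3q_D)/6.
Delta substitutes q_U(q_D) into its own profit: π_D = q_D(411 - 3q_D - (336 - 3q_D)/2) - 6q_D = (243 - (3/2)q_D)q_D - 6q_D.
Leader FOC: 237 - 3q_D = 0, so q_D = 79.
Then q_U = (336 - 3·79)/6 = 33/2.
Total output Q = 191/2, so price P = 411 - 3·(191/2) = 249/2.

124.50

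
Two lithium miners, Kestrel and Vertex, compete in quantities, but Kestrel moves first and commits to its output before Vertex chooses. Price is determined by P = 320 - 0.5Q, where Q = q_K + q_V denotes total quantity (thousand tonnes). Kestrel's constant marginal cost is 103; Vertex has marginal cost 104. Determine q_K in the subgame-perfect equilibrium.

The follower Vertex best-responds to any q_K: π_V = (320 - 0.5Q)q_V - 104q_V.
∂π_V/∂q_V = 216 - (1/2)q_K - q_V = 0 gives the reaction function q_V = (216 - (1/2)q_K).
Kestrel substitutes q_V(q_K) into its own profit: π_K = q_K(320 - (1/2)q_K - (216 - (1/2)q_K)/2) - 103q_K = (212 - (1/4)q_K)q_K - 103q_K.
The leader's first-order condition 109 - (1/2)q_K = 0 yields q_K = 218.
Then q_V = (216 - (1/2)·218) = 107.

218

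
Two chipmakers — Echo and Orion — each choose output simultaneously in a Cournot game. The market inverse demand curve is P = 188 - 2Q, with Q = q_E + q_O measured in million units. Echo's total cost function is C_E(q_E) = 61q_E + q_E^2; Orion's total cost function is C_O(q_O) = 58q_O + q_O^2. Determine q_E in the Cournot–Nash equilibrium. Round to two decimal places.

15.69

Echo's profit: π_E = (188 - 2Q)q_E - (61q_E + q_E²). Setting ∂π_E/∂q_E = 0: 127 - 6q_E - 2(q_O) = 0.
Orion's first-order condition: 130 - 6q_O - 2(q_E) = 0.
Best responses: q_E = (127 - 2q_O)/6, q_O = (130 - 2q_E)/6.
Solving the pair: q_E = 251/16, q_O = 263/16.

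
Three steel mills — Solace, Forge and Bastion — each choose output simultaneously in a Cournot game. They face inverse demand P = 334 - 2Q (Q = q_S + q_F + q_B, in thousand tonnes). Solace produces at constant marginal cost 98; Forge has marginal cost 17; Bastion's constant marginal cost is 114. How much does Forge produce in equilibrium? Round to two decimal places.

Solace's profit: π_S = (334 - 2Q)q_S - (98q_S). Setting ∂π_S/∂q_S = 0: 236 - 4q_S - 2(q_F + q_B) = 0.
Forge's profit: π_F = (334 - 2Q)q_F - (17q_F). Setting ∂π_F/∂q_F = 0: 317 - 4q_F - 2(q_S + q_B) = 0.
Bastion's profit: π_B = (334 - 2Q)q_B - (114q_B). Setting ∂π_B/∂q_B = 0: 220 - 4q_B - 2(q_S + q_F) = 0.
Adding the 3 conditions: 773 − 4Q − 4Q = 0, i.e. Q = 773/8.
Back-substituting: q_S = (236 − 773/4)/2 = 171/8, q_F = (317 − 773/4)/2 = 495/8, q_B = (220 − 773/4)/2 = 107/8.

61.88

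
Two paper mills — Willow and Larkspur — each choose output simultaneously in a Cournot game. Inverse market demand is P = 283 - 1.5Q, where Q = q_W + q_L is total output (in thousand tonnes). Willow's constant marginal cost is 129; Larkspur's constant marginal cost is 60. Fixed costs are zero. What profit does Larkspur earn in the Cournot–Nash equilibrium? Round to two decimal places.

6315.85

Willow's profit: π_W = (283 - 1.5Q)q_W - (129q_W). Setting ∂π_W/∂q_W = 0: 154 - 3q_W - (3/2)(q_L) = 0.
Larkspur's profit: π_L = (283 - 1.5Q)q_L - (60q_L). Setting ∂π_L/∂q_L = 0: 223 - 3q_L - (3/2)(q_W) = 0.
So q_W = (154 - (3/2)q_L)/3 and q_L = (223 - (3/2)q_W)/3.
Solving the pair: q_W = 170/9, q_L = 584/9.
Price P = 283 - (3/2)·(754/9) = 472/3.
Larkspur's profit: (472/3 - 60)·(584/9) = 6315.8519.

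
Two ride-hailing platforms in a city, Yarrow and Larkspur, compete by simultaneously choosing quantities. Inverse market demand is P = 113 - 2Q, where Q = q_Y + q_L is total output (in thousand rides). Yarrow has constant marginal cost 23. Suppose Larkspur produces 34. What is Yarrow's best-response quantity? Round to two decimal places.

With the rival's output fixed at 34, Yarrow's profit is π_Y = (113 - 2·34 - 2q_Y)q_Y - (23q_Y) = (45 - 2q_Y)q_Y - (23q_Y).
∂π_Y/∂q_Y = 22 - 4q_Y = 0, so q_Y = 11/2.

5.50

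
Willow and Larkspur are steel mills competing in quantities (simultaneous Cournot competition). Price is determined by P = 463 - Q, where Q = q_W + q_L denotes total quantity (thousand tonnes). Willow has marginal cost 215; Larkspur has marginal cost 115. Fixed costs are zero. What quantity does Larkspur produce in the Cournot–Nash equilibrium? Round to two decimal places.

149.33

Willow's profit: π_W = (463 - Q)q_W - (215q_W). Setting ∂π_W/∂q_W = 0: 248 - 2q_W - (q_L) = 0.
Larkspur's profit: π_L = (463 - Q)q_L - (115q_L). Setting ∂π_L/∂q_L = 0: 348 - 2q_L - (q_W) = 0.
So q_W = (248 - q_L)/2 and q_L = (348 - q_W)/2.
Solving the pair: q_W = 148/3, q_L = 448/3.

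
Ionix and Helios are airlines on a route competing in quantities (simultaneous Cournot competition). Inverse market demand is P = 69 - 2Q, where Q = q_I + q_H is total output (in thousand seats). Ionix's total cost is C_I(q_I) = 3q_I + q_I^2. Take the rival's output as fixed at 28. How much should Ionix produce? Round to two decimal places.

With the rival's output fixed at 28, Ionix's profit is π_I = (69 - 2·28 - 2q_I)q_I - (3q_I + q_I²) = (13 - 2q_I)q_I - (3q_I + q_I²).
∂π_I/∂q_I = 10 - 6q_I = 0, so q_I = 5/3.

1.67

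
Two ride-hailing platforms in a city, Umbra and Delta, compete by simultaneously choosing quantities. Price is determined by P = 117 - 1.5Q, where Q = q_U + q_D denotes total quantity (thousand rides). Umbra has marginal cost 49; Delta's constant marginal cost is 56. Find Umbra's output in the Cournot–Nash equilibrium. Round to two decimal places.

Umbra's profit: π_U = (117 - 1.5Q)q_U - (49q_U). Setting ∂π_U/∂q_U = 0: 68 - 3q_U - (3/2)(q_D) = 0.
Delta's first-order condition: 61 - 3q_D - (3/2)(q_U) = 0.
Rearranging gives the reaction functions q_U = (68 - (3/2)q_D)/3 and q_D = (61 - (3/2)q_U)/3.
Solving the pair: q_U = 50/3, q_D = 12.

16.67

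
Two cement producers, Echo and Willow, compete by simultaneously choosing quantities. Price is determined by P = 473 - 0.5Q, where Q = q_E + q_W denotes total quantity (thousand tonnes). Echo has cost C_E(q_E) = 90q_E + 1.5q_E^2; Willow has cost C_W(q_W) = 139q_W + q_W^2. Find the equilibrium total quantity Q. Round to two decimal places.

180.98

Echo's profit: π_E = (473 - 0.5Q)q_E - (90q_E + (3/2)q_E²). Setting ∂π_E/∂q_E = 0: 383 - 4q_E - (1/2)(q_W) = 0.
Willow's first-order condition: 334 - 3q_W - (1/2)(q_E) = 0.
Best responses: q_E = (383 - (1/2)q_W)/4, q_W = (334 - (1/2)q_E)/3.
Substituting one into the other gives q_E = 83.5745 and q_W = 97.4043.
Total output Q = 83.5745 + 97.4043 = 180.9787.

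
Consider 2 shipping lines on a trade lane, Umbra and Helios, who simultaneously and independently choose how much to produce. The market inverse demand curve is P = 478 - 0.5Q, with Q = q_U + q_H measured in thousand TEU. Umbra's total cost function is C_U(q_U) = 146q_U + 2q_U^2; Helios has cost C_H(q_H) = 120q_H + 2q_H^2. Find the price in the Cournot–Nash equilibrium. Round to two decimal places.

415.27

Umbra's profit: π_U = (478 - 0.5Q)q_U - (146q_U + 2q_U²). Setting ∂π_U/∂q_U = 0: 332 - 5q_U - (1/2)(q_H) = 0.
Helios's profit: π_H = (478 - 0.5Q)q_H - (120q_H + 2q_H²). Setting ∂π_H/∂q_H = 0: 358 - 5q_H - (1/2)(q_U) = 0.
Best responses: q_U = (332 - (1/2)q_H)/5, q_H = (358 - (1/2)q_U)/5.
Solving the pair: q_U = 59.8384, q_H = 65.6162.
Total output Q = 1380/11, so price P = 478 - (1/2)·(1380/11) = 415.2727.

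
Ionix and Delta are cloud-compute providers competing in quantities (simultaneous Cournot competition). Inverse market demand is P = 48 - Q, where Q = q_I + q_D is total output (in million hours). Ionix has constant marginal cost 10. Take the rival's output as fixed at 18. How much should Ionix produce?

With the rival's output fixed at 18, Ionix's profit is π_I = (48 - 18 - q_I)q_I - (10q_I) = (30 - q_I)q_I - (10q_I).
∂π_I/∂q_I = 20 - 2q_I = 0, so q_I = 10.

10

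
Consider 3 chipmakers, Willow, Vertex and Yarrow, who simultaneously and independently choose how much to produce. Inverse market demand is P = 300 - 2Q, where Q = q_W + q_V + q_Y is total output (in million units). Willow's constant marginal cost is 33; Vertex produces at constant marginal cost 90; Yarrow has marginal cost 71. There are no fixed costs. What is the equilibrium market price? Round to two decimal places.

Willow's profit: π_W = (300 - 2Q)q_W - (33q_W). Setting ∂π_W/∂q_W = 0: 267 - 4q_W - 2(q_V + q_Y) = 0.
Vertex's first-order condition: 210 - 4q_V - 2(q_W + q_Y) = 0.
Yarrow's profit: π_Y = (300 - 2Q)q_Y - (71q_Y). Setting ∂π_Y/∂q_Y = 0: 229 - 4q_Y - 2(q_W + q_V) = 0.
Adding the 3 conditions: 706 − 4Q − 4Q = 0, i.e. Q = 353/4.
Back-substituting: q_W = (267 − 353/2)/2 = 181/4, q_V = (210 − 353/2)/2 = 67/4, q_Y = (229 − 353/2)/2 = 105/4.
Total output Q = 353/4, so price P = 300 - 2·(353/4) = 247/2.

123.50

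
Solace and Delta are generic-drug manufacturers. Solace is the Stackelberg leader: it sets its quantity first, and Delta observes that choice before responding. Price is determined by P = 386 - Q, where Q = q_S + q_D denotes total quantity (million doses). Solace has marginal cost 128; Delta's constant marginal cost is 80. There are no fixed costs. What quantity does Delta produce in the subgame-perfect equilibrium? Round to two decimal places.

Solve by backward induction. Given q_S, the follower Delta maximises π_D = (386 - q_S - q_D)q_D - 80q_D.
∂π_D/∂q_D = 306 - q_S - 2q_D = 0 gives the reaction function q_D = (306 - q_S)/2.
The leader anticipates this reaction. Substituting into P = 386 - Q gives P = 233 - (1/2)q_S, so π_S = (233 - (1/2)q_S)q_S - 128q_S.
The leader's first-order condition 105 - q_S = 0 yields q_S = 105.
Then q_D = (306 - 105)/2 = 201/2.

100.50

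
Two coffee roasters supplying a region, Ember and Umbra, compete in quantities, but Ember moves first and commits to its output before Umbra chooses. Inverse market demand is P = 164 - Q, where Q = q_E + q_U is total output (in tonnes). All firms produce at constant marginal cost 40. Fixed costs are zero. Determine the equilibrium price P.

Solve by backward induction. Given q_E, the follower Umbra maximises π_U = (164 - q_E - q_U)q_U - 40q_U.
Setting the follower's marginal profit to zero, 124 - q_E - 2q_U = 0, i.e. q_U = (124 - q_E)/2.
The leader anticipates this reaction. Substituting into P = 164 - Q gives P = 102 - (1/2)q_E, so π_E = (102 - (1/2)q_E)q_E - 40q_E.
Leader FOC: 62 - q_E = 0, so q_E = 62.
Then q_U = (124 - 62)/2 = 31.
Total output Q = 93, so price P = 164 - 93 = 71.

71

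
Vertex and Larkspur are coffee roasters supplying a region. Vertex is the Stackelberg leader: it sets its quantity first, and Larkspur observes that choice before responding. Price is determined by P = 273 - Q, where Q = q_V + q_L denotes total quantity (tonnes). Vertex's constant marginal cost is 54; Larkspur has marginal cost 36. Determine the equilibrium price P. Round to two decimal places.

104.25

Solve by backward induction. Given q_V, the follower Larkspur maximises π_L = (273 - q_V - q_L)q_L - 36q_L.
Setting the follower's marginal profit to zero, 237 - q_V - 2q_L = 0, i.e. q_L = (237 - q_V)/2.
The leader anticipates this reaction. Substituting into P = 273 - Q gives P = 309/2 - (1/2)q_V, so π_V = (309/2 - (1/2)q_V)q_V - 54q_V.
The leader's first-order condition 201/2 - q_V = 0 yields q_V = 201/2.
Then q_L = (237 - 201/2)/2 = 273/4.
Total output Q = 675/4, so price P = 273 - 675/4 = 417/4.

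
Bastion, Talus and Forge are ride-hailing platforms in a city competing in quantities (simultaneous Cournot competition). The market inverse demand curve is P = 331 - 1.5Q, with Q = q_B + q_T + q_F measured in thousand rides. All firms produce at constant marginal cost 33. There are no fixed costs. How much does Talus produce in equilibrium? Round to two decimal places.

Each firm earns π_i = (331 - 1.5Q)q_i - 33q_i.
Setting ∂π_i/∂q_i = 0 with rivals' quantities fixed: 298 - 3q_i - (3/2)·Σ_{j≠i} q_j = 0.
With identical firms every q_j equals q_i, so Σ_{j≠i} q_j = 2q_i and 298 = 6q_i, giving q_i = 149/3.

49.67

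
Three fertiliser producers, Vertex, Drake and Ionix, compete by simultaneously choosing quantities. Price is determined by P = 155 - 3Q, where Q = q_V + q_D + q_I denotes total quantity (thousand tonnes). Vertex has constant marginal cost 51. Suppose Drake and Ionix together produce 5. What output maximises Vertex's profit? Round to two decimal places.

With rivals' combined output fixed at 5, Vertex's profit is π_V = (155 - 3·5 - 3q_V)q_V - (51q_V) = (140 - 3q_V)q_V - (51q_V).
∂π_V/∂q_V = 89 - 6q_V = 0, so q_V = 89/6.

14.83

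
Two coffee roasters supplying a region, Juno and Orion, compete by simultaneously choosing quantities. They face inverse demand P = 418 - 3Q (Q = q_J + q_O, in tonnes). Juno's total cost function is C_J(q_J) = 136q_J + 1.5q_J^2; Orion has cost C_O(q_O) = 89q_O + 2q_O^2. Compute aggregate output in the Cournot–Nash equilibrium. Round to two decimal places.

48.74

Juno's profit: π_J = (418 - 3Q)q_J - (136q_J + (3/2)q_J²). Setting ∂π_J/∂q_J = 0: 282 - 9q_J - 3(q_O) = 0.
Orion's first-order condition: 329 - 10q_O - 3(q_J) = 0.
So q_J = (282 - 3q_O)/9 and q_O = (329 - 3q_J)/10.
Substituting one into the other gives q_J = 611/27 and q_O = 235/9.
Total output Q = 611/27 + 235/9 = 1316/27.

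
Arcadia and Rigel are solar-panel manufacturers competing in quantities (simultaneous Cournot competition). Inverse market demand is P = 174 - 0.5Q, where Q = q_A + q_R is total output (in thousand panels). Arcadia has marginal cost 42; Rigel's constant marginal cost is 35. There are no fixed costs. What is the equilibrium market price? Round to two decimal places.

Arcadia's profit: π_A = (174 - 0.5Q)q_A - (42q_A). Setting ∂π_A/∂q_A = 0: 132 - q_A - (1/2)(q_R) = 0.
Rigel's first-order condition: 139 - q_R - (1/2)(q_A) = 0.
Best responses: q_A = (132 - (1/2)q_R), q_R = (139 - (1/2)q_A).
Solving the pair: q_A = 250/3, q_R = 292/3.
Total output Q = 542/3, so price P = 174 - (1/2)·(542/3) = 251/3.

83.67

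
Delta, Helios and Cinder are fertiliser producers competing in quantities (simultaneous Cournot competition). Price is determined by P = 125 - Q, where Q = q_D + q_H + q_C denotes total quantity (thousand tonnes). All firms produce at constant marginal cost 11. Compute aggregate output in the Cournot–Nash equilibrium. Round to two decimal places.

A representative firm's profit is π_i = q_i(125 - Q) - 11q_i.
Setting ∂π_i/∂q_i = 0 with rivals' quantities fixed: 114 - 2q_i - Σ_{j≠i} q_j = 0.
By symmetry each firm produces the same amount; substituting Σ_{j≠i} q_j = 2q_i yields q_i = 114/4 = 57/2.
Total output Q = 57/2 + 57/2 + 57/2 = 171/2.

85.50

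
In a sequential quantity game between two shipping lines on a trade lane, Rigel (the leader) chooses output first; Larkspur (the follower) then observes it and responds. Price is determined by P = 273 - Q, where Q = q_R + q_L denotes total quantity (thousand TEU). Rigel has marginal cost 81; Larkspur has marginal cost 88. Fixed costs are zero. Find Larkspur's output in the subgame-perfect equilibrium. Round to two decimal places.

Solve by backward induction. Given q_R, the follower Larkspur maximises π_L = (273 - q_R - q_L)q_L - 88q_L.
∂π_L/∂q_L = 185 - q_R - 2q_L = 0 gives the reaction function q_L = (185 - q_R)/2.
Rigel substitutes q_L(q_R) into its own profit: π_R = q_R(273 - q_R - (185 - q_R)/2) - 81q_R = (361/2 - (1/2)q_R)q_R - 81q_R.
The leader's first-order condition 199/2 - q_R = 0 yields q_R = 199/2.
Then q_L = (185 - 199/2)/2 = 171/4.

42.75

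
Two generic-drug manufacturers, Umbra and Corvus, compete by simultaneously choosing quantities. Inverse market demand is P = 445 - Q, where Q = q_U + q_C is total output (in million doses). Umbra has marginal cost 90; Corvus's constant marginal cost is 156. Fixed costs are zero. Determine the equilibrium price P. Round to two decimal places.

Umbra's profit: π_U = (445 - Q)q_U - (90q_U). Setting ∂π_U/∂q_U = 0: 355 - 2q_U - (q_C) = 0.
Corvus's profit: π_C = (445 - Q)q_C - (156q_C). Setting ∂π_C/∂q_C = 0: 289 - 2q_C - (q_U) = 0.
Rearranging gives the reaction functions q_U = (355 - q_C)/2 and q_C = (289 - q_U)/2.
Substituting one into the other gives q_U = 421/3 and q_C = 223/3.
Total output Q = 644/3, so price P = 445 - 644/3 = 691/3.

230.33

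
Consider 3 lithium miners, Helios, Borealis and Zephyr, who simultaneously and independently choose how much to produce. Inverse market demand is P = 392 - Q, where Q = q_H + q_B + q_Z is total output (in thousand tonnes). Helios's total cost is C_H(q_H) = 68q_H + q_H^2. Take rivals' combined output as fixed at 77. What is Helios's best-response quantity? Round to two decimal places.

With rivals' combined output fixed at 77, Helios's profit is π_H = (392 - 77 - q_H)q_H - (68q_H + q_H²) = (315 - q_H)q_H - (68q_H + q_H²).
∂π_H/∂q_H = 247 - 4q_H = 0, so q_H = 247/4.

61.75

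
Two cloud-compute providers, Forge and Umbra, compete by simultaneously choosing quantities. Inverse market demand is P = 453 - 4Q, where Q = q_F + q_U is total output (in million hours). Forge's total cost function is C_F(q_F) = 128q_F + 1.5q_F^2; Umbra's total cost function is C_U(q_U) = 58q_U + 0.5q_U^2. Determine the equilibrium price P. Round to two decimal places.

241.43

Forge's profit: π_F = (453 - 4Q)q_F - (128q_F + (3/2)q_F²). Setting ∂π_F/∂q_F = 0: 325 - 11q_F - 4(q_U) = 0.
Umbra's profit: π_U = (453 - 4Q)q_U - (58q_U + (1/2)q_U²). Setting ∂π_U/∂q_U = 0: 395 - 9q_U - 4(q_F) = 0.
Rearranging gives the reaction functions q_F = (325 - 4q_U)/11 and q_U = (395 - 4q_F)/9.
Substituting one into the other gives q_F = 1345/83 and q_U = 36.6867.
Total output Q = 52.8916, so price P = 453 - 4·52.8916 = 241.4337.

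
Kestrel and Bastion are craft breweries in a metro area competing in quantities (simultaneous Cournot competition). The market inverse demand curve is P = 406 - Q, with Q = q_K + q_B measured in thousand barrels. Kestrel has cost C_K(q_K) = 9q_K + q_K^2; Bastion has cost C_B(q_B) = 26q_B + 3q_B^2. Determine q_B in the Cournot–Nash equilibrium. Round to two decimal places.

36.23

Kestrel's profit: π_K = (406 - Q)q_K - (9q_K + q_K²). Setting ∂π_K/∂q_K = 0: 397 - 4q_K - (q_B) = 0.
Bastion's profit: π_B = (406 - Q)q_B - (26q_B + 3q_B²). Setting ∂π_B/∂q_B = 0: 380 - 8q_B - (q_K) = 0.
Rearranging gives the reaction functions q_K = (397 - q_B)/4 and q_B = (380 - q_K)/8.
Substituting one into the other gives q_K = 90.1935 and q_B = 1123/31.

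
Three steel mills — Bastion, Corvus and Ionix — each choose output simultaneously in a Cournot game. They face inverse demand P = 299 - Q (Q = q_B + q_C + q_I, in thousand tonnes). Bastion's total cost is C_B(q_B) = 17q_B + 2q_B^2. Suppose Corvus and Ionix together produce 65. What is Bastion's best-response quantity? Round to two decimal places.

36.17

With rivals' combined output fixed at 65, Bastion's profit is π_B = (299 - 65 - q_B)q_B - (17q_B + 2q_B²) = (234 - q_B)q_B - (17q_B + 2q_B²).
∂π_B/∂q_B = 217 - 6q_B = 0, so q_B = 217/6.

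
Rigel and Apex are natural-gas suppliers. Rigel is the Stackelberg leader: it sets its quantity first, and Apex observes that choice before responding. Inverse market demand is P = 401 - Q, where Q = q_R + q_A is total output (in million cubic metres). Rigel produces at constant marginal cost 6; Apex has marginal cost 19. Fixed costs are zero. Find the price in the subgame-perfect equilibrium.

Solve by backward induction. Given q_R, the follower Apex maximises π_A = (401 - q_R - q_A)q_A - 19q_A.
∂π_A/∂q_A = 382 - q_R - 2q_A = 0 gives the reaction function q_A = (382 - q_R)/2.
The leader anticipates this reaction. Substituting into P = 401 - Q gives P = 210 - (1/2)q_R, so π_R = (210 - (1/2)q_R)q_R - 6q_R.
Leader FOC: 204 - q_R = 0, so q_R = 204.
Then q_A = (382 - 204)/2 = 89.
Total output Q = 293, so price P = 401 - 293 = 108.

108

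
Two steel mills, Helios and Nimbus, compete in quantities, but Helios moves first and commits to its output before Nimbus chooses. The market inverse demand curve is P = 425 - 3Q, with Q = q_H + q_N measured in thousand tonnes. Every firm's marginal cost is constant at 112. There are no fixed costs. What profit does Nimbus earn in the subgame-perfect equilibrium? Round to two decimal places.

The follower Nimbus best-responds to any q_H: π_N = (425 - 3Q)q_N - 112q_N.
∂π_N/∂q_N = 313 - 3q_H - 6q_N = 0 gives the reaction function q_N = (313 - 3q_H)/6.
The leader anticipates this reaction. Substituting into P = 425 - 3Q gives P = 537/2 - (3/2)q_H, so π_H = (537/2 - (3/2)q_H)q_H - 112q_H.
The leader's first-order condition 313/2 - 3q_H = 0 yields q_H = 313/6.
Then q_N = (313 - 3·(313/6))/6 = 313/12.
Price P = 425 - 3·(313/4) = 761/4.
Nimbus's profit: (761/4 - 112)·(313/12) = 2041.0208.

2041.02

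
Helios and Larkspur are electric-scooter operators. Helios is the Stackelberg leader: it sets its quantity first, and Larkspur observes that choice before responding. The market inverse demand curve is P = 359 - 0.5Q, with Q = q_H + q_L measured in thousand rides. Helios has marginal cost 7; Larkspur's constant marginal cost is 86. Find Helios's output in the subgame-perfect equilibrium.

431

Solve by backward induction. Given q_H, the follower Larkspur maximises π_L = (359 - (1/2)q_H - (1/2)q_L)q_L - 86q_L.
∂π_L/∂q_L = 273 - (1/2)q_H - q_L = 0 gives the reaction function q_L = (273 - (1/2)q_H).
The leader anticipates this reaction. Substituting into P = 359 - 0.5Q gives P = 445/2 - (1/4)q_H, so π_H = (445/2 - (1/4)q_H)q_H - 7q_H.
The leader's first-order condition 431/2 - (1/2)q_H = 0 yields q_H = 431.
Then q_L = (273 - (1/2)·431) = 115/2.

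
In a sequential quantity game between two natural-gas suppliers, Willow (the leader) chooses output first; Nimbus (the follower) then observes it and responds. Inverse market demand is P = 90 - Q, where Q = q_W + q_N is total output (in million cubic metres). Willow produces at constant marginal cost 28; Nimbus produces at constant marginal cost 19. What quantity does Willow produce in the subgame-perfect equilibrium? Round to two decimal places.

The follower Nimbus best-responds to any q_W: π_N = (90 - Q)q_N - 19q_N.
Follower FOC: 71 - q_W - 2q_N = 0, so q_N(q_W) = (71 - q_W)/2.
Willow substitutes q_N(q_W) into its own profit: π_W = q_W(90 - q_W - (71 - q_W)/2) - 28q_W = (109/2 - (1/2)q_W)q_W - 28q_W.
Maximising: ∂π_W/∂q_W = 53/2 - q_W = 0, giving q_W = 53/2.
Then q_N = (71 - 53/2)/2 = 89/4.

26.50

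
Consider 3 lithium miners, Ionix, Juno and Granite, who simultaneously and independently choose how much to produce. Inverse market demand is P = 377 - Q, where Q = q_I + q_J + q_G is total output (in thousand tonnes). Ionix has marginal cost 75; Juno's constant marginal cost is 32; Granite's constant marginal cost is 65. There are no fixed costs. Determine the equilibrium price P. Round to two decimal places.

Ionix's profit: π_I = (377 - Q)q_I - (75q_I). Setting ∂π_I/∂q_I = 0: 302 - 2q_I - (q_J + q_G) = 0.
Juno's profit: π_J = (377 - Q)q_J - (32q_J). Setting ∂π_J/∂q_J = 0: 345 - 2q_J - (q_I + q_G) = 0.
Granite's profit: π_G = (377 - Q)q_G - (65q_G). Setting ∂π_G/∂q_G = 0: 312 - 2q_G - (q_I + q_J) = 0.
Adding the 3 conditions: 959 − 2Q − 2Q = 0, i.e. Q = 959/4.
Back-substituting: q_I = (302 − 959/4) = 249/4, q_J = (345 − 959/4) = 421/4, q_G = (312 − 959/4) = 289/4.
Total output Q = 959/4, so price P = 377 - 959/4 = 549/4.

137.25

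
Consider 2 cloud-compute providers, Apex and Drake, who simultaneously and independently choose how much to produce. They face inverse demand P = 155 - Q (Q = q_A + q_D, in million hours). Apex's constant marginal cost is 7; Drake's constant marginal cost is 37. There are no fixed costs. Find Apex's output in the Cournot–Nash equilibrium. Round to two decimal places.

Apex's profit: π_A = (155 - Q)q_A - (7q_A). Setting ∂π_A/∂q_A = 0: 148 - 2q_A - (q_D) = 0.
Drake's first-order condition: 118 - 2q_D - (q_A) = 0.
Best responses: q_A = (148 - q_D)/2, q_D = (118 - q_A)/2.
Substituting one into the other gives q_A = 178/3 and q_D = 88/3.

59.33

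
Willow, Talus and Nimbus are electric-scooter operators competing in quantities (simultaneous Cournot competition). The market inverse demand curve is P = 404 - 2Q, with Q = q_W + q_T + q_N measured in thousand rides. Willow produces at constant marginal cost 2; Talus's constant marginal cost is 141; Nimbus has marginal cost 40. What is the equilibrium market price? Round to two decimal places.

Willow's profit: π_W = (404 - 2Q)q_W - (2q_W). Setting ∂π_W/∂q_W = 0: 402 - 4q_W - 2(q_T + q_N) = 0.
Talus's first-order condition: 263 - 4q_T - 2(q_W + q_N) = 0.
Nimbus's profit: π_N = (404 - 2Q)q_N - (40q_N). Setting ∂π_N/∂q_N = 0: 364 - 4q_N - 2(q_W + q_T) = 0.
Adding the 3 conditions: 1029 − 4Q − 4Q = 0, i.e. Q = 1029/8.
Back-substituting: q_W = (402 − 1029/4)/2 = 579/8, q_T = (263 − 1029/4)/2 = 23/8, q_N = (364 − 1029/4)/2 = 427/8.
Total output Q = 1029/8, so price P = 404 - 2·(1029/8) = 587/4.

146.75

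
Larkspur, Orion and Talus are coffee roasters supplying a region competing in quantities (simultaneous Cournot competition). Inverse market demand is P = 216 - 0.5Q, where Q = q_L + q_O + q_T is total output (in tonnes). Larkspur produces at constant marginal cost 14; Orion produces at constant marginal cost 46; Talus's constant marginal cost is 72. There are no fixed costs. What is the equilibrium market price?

87

Larkspur's profit: π_L = (216 - 0.5Q)q_L - (14q_L). Setting ∂π_L/∂q_L = 0: 202 - q_L - (1/2)(q_O + q_T) = 0.
Orion's profit: π_O = (216 - 0.5Q)q_O - (46q_O). Setting ∂π_O/∂q_O = 0: 170 - q_O - (1/2)(q_L + q_T) = 0.
Talus's profit: π_T = (216 - 0.5Q)q_T - (72q_T). Setting ∂π_T/∂q_T = 0: 144 - q_T - (1/2)(q_L + q_O) = 0.
Adding the 3 conditions: 516 − Q − Q = 0, i.e. Q = 258.
Back-substituting: q_L = (202 − 129)/(1/2) = 146, q_O = (170 − 129)/(1/2) = 82, q_T = (144 − 129)/(1/2) = 30.
Total output Q = 258, so price P = 216 - (1/2)·258 = 87.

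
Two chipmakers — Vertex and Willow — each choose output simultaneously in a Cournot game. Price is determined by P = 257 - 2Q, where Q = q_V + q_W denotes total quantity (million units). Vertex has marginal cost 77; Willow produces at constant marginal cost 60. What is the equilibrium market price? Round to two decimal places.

131.33

Vertex's profit: π_V = (257 - 2Q)q_V - (77q_V). Setting ∂π_V/∂q_V = 0: 180 - 4q_V - 2(q_W) = 0.
Willow's first-order condition: 197 - 4q_W - 2(q_V) = 0.
So q_V = (180 - 2q_W)/4 and q_W = (197 - 2q_V)/4.
Solving the pair: q_V = 163/6, q_W = 107/3.
Total output Q = 377/6, so price P = 257 - 2·(377/6) = 394/3.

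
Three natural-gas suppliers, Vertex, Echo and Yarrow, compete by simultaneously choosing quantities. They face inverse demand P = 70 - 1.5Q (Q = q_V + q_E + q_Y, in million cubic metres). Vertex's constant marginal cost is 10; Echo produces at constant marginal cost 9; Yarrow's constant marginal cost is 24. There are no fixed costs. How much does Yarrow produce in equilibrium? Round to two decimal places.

2.83

Vertex's profit: π_V = (70 - 1.5Q)q_V - (10q_V). Setting ∂π_V/∂q_V = 0: 60 - 3q_V - (3/2)(q_E + q_Y) = 0.
Echo's first-order condition: 61 - 3q_E - (3/2)(q_V + q_Y) = 0.
Yarrow's profit: π_Y = (70 - 1.5Q)q_Y - (24q_Y). Setting ∂π_Y/∂q_Y = 0: 46 - 3q_Y - (3/2)(q_V + q_E) = 0.
Adding the 3 first-order conditions: 167 − 6Q = 0, so Q = 167/6.
Back-substituting: q_V = (60 − 167/4)/(3/2) = 73/6, q_E = (61 − 167/4)/(3/2) = 77/6, q_Y = (46 − 167/4)/(3/2) = 17/6.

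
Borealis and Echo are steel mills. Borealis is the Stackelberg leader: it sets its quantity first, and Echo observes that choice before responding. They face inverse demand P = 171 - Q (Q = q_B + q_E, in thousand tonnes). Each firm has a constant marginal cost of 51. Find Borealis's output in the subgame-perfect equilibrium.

60

The follower Echo best-responds to any q_B: π_E = (171 - Q)q_E - 51q_E.
Follower FOC: 120 - q_B - 2q_E = 0, so q_E(q_B) = (120 - q_B)/2.
The leader anticipates this reaction. Substituting into P = 171 - Q gives P = 111 - (1/2)q_B, so π_B = (111 - (1/2)q_B)q_B - 51q_B.
Leader FOC: 60 - q_B = 0, so q_B = 60.
Then q_E = (120 - 60)/2 = 30.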